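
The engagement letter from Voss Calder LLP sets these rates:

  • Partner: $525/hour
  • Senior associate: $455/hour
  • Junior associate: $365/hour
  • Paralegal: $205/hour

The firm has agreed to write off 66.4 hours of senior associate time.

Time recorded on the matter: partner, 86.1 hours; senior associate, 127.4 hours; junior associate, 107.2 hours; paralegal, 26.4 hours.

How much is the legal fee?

Partner: 86.1 × $525 = $45,202.50
Senior associate: 127.4 × $455 = $57,967.00
Junior associate: 107.2 × $365 = $39,128.00
Paralegal: 26.4 × $205 = $5,412.00
Subtotal: $147,709.50
Write-off: 66.4 × $455 = $30,212.00
Total: $147,709.50 − $30,212.00 = $117,497.50

$117,497.50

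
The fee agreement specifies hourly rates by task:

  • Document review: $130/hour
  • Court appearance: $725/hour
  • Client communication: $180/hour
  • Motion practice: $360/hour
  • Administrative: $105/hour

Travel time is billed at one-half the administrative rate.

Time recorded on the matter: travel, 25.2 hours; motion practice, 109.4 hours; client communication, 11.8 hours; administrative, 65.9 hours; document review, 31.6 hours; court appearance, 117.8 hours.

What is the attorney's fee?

$139,263.50

Document review: 31.6 × $130 = $4,108.00
Court appearance: 117.8 × $725 = $85,405.00
Client communication: 11.8 × $180 = $2,124.00
Motion practice: 109.4 × $360 = $39,384.00
Administrative: 65.9 × $105 = $6,919.50
Subtotal: $4,108.00 + $85,405.00 + $2,124.00 + $39,384.00 + $6,919.50 = $137,940.50
Travel: 25.2 × ($105 ÷ 2) = 25.2 × $52.50 = $1,323.00
Total: $137,940.50 + $1,323.00 = $139,263.50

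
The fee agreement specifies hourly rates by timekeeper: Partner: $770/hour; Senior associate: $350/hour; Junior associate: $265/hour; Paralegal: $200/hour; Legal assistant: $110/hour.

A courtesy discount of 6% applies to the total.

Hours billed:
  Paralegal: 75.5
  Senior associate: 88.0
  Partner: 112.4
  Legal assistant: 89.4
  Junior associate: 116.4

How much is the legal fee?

$162,740.32

Partner: 112.4 × $770 = $86,548.00
Senior associate: 88.0 × $350 = $30,800.00
Junior associate: 116.4 × $265 = $30,846.00
Paralegal: 75.5 × $200 = $15,100.00
Legal assistant: 89.4 × $110 = $9,834.00
Subtotal: $173,128.00
Less 6% discount: −$10,387.68
Total: $173,128.00 − $10,387.68 = $162,740.32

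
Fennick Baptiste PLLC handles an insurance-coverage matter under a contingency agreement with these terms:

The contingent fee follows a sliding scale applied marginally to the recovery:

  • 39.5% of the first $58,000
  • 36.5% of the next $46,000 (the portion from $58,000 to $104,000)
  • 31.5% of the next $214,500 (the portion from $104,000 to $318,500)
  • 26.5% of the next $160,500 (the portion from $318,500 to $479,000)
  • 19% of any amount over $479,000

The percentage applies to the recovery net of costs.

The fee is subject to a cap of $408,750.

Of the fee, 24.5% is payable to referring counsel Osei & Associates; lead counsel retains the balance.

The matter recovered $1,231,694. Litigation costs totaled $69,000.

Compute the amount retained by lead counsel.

Fee base (net of costs): $1,231,694 − $69,000 = $1,162,694
First $58,000 at 39.5% = $22,910.00
Next $46,000 at 36.5% = $16,790.00
Next $214,500 at 31.5% = $67,567.50
Next $160,500 at 26.5% = $42,532.50
Remaining $683,694 at 19% = $129,901.86
Fee: $22,910.00 + $16,790.00 + $67,567.50 + $42,532.50 + $129,901.86 = $279,701.86
$279,701.86 is under the $408,750 cap.
Referral share: 24.5% of $279,701.86 = $68,526.96; lead counsel retains $279,701.86 − $68,526.96 = $211,174.90.

$211,174.90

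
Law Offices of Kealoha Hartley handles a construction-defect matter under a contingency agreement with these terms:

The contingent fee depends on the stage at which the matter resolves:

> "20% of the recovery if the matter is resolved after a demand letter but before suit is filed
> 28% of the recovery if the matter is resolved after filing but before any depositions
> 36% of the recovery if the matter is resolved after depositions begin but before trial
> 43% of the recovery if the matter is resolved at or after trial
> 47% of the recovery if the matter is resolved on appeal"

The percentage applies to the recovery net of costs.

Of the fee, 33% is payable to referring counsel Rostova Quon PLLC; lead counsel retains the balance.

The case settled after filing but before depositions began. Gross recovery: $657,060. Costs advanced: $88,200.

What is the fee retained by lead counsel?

Fee base (net of costs): $657,060 − $88,200 = $568,860
The matter settled after filing but before depositions began, so the 28% rate applies.
$568,860 × 28% = $159,280.80
Referral share: 33% of $159,280.80 = $52,562.66; lead counsel retains $159,280.80 − $52,562.66 = $106,718.14.

$106,718.14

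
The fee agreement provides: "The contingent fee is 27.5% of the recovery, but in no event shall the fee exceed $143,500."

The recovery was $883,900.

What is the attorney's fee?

$143,500.00

27.5% of $883,900 = $243,072.50
That exceeds the $143,500 cap, so the fee is capped at $143,500.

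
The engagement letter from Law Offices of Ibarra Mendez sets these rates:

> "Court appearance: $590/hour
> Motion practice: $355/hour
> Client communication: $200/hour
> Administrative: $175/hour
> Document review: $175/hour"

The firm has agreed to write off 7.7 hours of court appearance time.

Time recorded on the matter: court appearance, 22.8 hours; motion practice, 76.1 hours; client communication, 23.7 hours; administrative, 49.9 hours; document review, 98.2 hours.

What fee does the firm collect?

Court appearance: 22.8 × $590 = $13,452.00
Motion practice: 76.1 × $355 = $27,015.50
Client communication: 23.7 × $200 = $4,740.00
Administrative: 49.9 × $175 = $8,732.50
Document review: 98.2 × $175 = $17,185.00
Subtotal: $71,125.00
Write-off: 7.7 × $590 = $4,543.00
Total: $71,125.00 − $4,543.00 = $66,582.00

$66,582.00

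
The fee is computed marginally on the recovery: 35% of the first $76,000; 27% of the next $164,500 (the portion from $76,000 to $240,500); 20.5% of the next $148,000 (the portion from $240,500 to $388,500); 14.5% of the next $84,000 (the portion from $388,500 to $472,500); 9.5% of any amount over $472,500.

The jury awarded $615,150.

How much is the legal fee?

$127,086.75

First $76,000 at 35% = $26,600.00
Next $164,500 at 27% = $44,415.00
Next $148,000 at 20.5% = $30,340.00
Next $84,000 at 14.5% = $12,180.00
Remaining $142,650 at 9.5% = $13,551.75
Fee: $26,600.00 + $44,415.00 + $30,340.00 + $12,180.00 + $13,551.75 = $127,086.75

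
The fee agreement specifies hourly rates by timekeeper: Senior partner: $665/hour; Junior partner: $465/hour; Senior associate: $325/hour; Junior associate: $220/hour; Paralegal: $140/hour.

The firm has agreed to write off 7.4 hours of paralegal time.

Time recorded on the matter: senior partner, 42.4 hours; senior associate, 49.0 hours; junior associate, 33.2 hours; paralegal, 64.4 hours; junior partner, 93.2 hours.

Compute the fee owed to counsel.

Senior partner: 42.4 × $665 = $28,196.00
Junior partner: 93.2 × $465 = $43,338.00
Senior associate: 49.0 × $325 = $15,925.00
Junior associate: 33.2 × $220 = $7,304.00
Paralegal: 64.4 × $140 = $9,016.00
Subtotal: $103,779.00
Write-off: 7.4 × $140 = $1,036.00
Total: $103,779.00 − $1,036.00 = $102,743.00

$102,743.00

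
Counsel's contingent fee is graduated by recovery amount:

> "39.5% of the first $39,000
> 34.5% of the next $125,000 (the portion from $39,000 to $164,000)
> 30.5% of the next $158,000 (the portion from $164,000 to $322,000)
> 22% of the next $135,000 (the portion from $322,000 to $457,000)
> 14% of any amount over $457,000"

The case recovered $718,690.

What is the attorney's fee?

First $39,000 at 39.5% = $15,405.00
Next $125,000 at 34.5% = $43,125.00
Next $158,000 at 30.5% = $48,190.00
Next $135,000 at 22% = $29,700.00
Remaining $261,690 at 14% = $36,636.60
Fee: $15,405.00 + $43,125.00 + $48,190.00 + $29,700.00 + $36,636.60 = $173,056.60

$173,056.60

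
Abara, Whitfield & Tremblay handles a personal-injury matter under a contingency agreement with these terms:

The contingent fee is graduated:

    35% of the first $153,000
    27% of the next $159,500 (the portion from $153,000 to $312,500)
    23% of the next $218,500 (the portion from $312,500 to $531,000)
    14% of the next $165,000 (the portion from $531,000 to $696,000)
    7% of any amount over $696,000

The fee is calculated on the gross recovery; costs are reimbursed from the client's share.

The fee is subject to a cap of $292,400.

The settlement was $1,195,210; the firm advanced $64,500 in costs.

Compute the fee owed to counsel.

Fee base is the gross recovery, $1,195,210; costs are reimbursed separately.
First $153,000 at 35% = $53,550.00
Next $159,500 at 27% = $43,065.00
Next $218,500 at 23% = $50,255.00
Next $165,000 at 14% = $23,100.00
Remaining $499,210 at 7% = $34,944.70
Fee: $53,550.00 + $43,065.00 + $50,255.00 + $23,100.00 + $34,944.70 = $204,914.70
$204,914.70 is under the $292,400 cap.

$204,914.70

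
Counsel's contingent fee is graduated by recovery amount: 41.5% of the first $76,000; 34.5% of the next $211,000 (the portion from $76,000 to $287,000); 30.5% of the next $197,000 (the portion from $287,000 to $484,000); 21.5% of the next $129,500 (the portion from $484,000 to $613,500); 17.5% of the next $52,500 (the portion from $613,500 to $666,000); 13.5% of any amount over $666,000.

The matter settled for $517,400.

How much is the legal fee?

First $76,000 at 41.5% = $31,540.00
Next $211,000 at 34.5% = $72,795.00
Next $197,000 at 30.5% = $60,085.00
Remaining $33,400 at 21.5% = $7,181.00
Fee: $31,540.00 + $72,795.00 + $60,085.00 + $7,181.00 = $171,601.00

$171,601.00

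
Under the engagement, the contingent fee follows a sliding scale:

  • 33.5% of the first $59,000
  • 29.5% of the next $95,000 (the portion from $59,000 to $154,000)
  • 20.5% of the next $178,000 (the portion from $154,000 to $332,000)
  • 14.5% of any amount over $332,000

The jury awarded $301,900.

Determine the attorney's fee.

$78,109.50

First $59,000 at 33.5% = $19,765.00
Next $95,000 at 29.5% = $28,025.00
Remaining $147,900 at 20.5% = $30,319.50
Fee: $19,765.00 + $28,025.00 + $30,319.50 = $78,109.50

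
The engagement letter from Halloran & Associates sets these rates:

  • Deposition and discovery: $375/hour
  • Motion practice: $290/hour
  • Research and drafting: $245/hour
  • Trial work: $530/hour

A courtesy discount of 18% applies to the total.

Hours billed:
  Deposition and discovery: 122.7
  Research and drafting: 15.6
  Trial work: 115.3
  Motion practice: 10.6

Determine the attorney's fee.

Deposition and discovery: 122.7 × $375 = $46,012.50
Motion practice: 10.6 × $290 = $3,074.00
Research and drafting: 15.6 × $245 = $3,822.00
Trial work: 115.3 × $530 = $61,109.00
Subtotal: $114,017.50
Less 18% discount: −$20,523.15
Total: $114,017.50 − $20,523.15 = $93,494.35

$93,494.35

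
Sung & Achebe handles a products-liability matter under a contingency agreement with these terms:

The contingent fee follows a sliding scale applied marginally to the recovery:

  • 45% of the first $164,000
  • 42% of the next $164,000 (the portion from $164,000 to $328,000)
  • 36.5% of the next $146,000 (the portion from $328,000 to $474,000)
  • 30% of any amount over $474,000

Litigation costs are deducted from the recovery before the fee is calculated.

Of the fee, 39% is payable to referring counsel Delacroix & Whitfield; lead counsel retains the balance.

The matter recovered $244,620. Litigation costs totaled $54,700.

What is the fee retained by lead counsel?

$51,658.70

Fee base (net of costs): $244,620 − $54,700 = $189,920
First $164,000 at 45% = $73,800.00
Remaining $25,920 at 42% = $10,886.40
Fee: $73,800.00 + $10,886.40 = $84,686.40
Referral share: 39% of $84,686.40 = $33,027.70; lead counsel retains $84,686.40 − $33,027.70 = $51,658.70.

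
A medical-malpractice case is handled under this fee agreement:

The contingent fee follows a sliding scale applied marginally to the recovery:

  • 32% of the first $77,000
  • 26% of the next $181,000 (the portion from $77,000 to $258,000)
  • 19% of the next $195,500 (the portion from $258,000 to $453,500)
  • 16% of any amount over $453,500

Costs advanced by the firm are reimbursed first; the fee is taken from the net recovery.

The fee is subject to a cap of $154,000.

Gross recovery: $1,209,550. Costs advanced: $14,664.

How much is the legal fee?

$154,000.00

Fee base (net of costs): $1,209,550 − $14,664 = $1,194,886
First $77,000 at 32% = $24,640.00
Next $181,000 at 26% = $47,060.00
Next $195,500 at 19% = $37,145.00
Remaining $741,386 at 16% = $118,621.76
Fee: $24,640.00 + $47,060.00 + $37,145.00 + $118,621.76 = $227,466.76
$227,466.76 exceeds the $154,000 cap, so the fee is capped at $154,000.00.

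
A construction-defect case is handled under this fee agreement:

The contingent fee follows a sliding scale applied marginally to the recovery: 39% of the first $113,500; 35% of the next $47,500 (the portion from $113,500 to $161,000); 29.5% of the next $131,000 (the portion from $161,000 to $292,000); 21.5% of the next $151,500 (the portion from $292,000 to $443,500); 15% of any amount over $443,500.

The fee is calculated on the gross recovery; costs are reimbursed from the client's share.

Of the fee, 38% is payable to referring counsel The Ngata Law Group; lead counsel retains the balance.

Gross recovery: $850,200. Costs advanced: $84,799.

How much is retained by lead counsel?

Fee base is the gross recovery, $850,200; costs are reimbursed separately.
First $113,500 at 39% = $44,265.00
Next $47,500 at 35% = $16,625.00
Next $131,000 at 29.5% = $38,645.00
Next $151,500 at 21.5% = $32,572.50
Remaining $406,700 at 15% = $61,005.00
Fee: $44,265.00 + $16,625.00 + $38,645.00 + $32,572.50 + $61,005.00 = $193,112.50
Referral share: 38% of $193,112.50 = $73,382.75; lead counsel retains $193,112.50 − $73,382.75 = $119,729.75.

$119,729.75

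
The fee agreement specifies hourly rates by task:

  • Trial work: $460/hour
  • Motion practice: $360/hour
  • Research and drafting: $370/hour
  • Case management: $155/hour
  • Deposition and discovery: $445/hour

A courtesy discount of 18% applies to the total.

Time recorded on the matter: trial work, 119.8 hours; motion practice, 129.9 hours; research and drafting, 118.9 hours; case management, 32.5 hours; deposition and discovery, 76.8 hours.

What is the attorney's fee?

Trial work: 119.8 × $460 = $55,108.00
Motion practice: 129.9 × $360 = $46,764.00
Research and drafting: 118.9 × $370 = $43,993.00
Case management: 32.5 × $155 = $5,037.50
Deposition and discovery: 76.8 × $445 = $34,176.00
Subtotal: $185,078.50
Less 18% discount: −$33,314.13
Total: $185,078.50 − $33,314.13 = $151,764.37

$151,764.37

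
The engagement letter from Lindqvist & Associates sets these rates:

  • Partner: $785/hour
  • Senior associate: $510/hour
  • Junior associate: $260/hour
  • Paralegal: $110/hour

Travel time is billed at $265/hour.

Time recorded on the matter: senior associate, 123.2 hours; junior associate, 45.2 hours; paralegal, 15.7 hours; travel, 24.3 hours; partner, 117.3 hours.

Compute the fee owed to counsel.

$174,831.00

Partner: 117.3 × $785 = $92,080.50
Senior associate: 123.2 × $510 = $62,832.00
Junior associate: 45.2 × $260 = $11,752.00
Paralegal: 15.7 × $110 = $1,727.00
Subtotal: $92,080.50 + $62,832.00 + $11,752.00 + $1,727.00 = $168,391.50
Travel: 24.3 × $265 = $6,439.50
Total: $168,391.50 + $6,439.50 = $174,831.00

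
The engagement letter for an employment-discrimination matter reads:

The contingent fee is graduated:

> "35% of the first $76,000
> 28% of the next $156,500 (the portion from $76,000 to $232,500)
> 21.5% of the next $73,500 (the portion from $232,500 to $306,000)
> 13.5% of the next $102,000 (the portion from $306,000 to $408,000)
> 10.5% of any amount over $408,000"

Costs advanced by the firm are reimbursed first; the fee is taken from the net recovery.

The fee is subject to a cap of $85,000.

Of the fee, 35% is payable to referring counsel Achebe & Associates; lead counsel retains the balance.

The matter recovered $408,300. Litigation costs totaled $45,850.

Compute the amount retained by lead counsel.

Fee base (net of costs): $408,300 − $45,850 = $362,450
First $76,000 at 35% = $26,600.00
Next $156,500 at 28% = $43,820.00
Next $73,500 at 21.5% = $15,802.50
Remaining $56,450 at 13.5% = $7,620.75
Fee: $26,600.00 + $43,820.00 + $15,802.50 + $7,620.75 = $93,843.25
$93,843.25 exceeds the $85,000 cap, so the fee is capped at $85,000.00.
Referral share: 35% of $85,000.00 = $29,750.00; lead counsel retains $85,000.00 − $29,750.00 = $55,250.00.

$55,250.00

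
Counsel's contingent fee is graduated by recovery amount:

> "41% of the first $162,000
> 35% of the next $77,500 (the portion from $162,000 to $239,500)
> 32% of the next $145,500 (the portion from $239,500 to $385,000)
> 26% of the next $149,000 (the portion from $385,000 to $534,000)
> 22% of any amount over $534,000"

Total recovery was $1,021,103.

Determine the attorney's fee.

First $162,000 at 41% = $66,420.00
Next $77,500 at 35% = $27,125.00
Next $145,500 at 32% = $46,560.00
Next $149,000 at 26% = $38,740.00
Remaining $487,103 at 22% = $107,162.66
Fee: $66,420.00 + $27,125.00 + $46,560.00 + $38,740.00 + $107,162.66 = $286,007.66

$286,007.66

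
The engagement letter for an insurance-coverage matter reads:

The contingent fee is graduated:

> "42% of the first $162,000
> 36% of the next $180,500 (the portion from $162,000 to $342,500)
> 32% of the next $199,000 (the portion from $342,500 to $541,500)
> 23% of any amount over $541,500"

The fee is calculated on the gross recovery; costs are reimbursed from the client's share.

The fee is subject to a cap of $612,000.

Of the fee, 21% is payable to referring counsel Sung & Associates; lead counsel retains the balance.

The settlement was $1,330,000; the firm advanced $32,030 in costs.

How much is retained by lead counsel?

Fee base is the gross recovery, $1,330,000; costs are reimbursed separately.
First $162,000 at 42% = $68,040.00
Next $180,500 at 36% = $64,980.00
Next $199,000 at 32% = $63,680.00
Remaining $788,500 at 23% = $181,355.00
Fee: $68,040.00 + $64,980.00 + $63,680.00 + $181,355.00 = $378,055.00
$378,055.00 is under the $612,000 cap.
Referral share: 21% of $378,055.00 = $79,391.55; lead counsel retains $378,055.00 − $79,391.55 = $298,663.45.

$298,663.45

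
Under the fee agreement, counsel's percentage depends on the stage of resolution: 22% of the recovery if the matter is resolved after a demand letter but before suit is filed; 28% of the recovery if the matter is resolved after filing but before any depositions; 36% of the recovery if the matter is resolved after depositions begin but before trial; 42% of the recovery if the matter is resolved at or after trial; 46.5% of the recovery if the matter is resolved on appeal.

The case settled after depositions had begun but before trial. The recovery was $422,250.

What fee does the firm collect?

$152,010.00

The matter settled after depositions had begun but before trial, so the 36% rate applies.
$422,250 × 36% = $152,010.00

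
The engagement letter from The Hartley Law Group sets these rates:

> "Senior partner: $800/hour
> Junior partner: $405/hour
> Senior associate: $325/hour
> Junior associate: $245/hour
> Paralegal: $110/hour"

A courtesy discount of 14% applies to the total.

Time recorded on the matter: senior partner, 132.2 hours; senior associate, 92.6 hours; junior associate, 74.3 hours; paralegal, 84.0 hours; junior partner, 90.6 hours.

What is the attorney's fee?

$171,992.69

Senior partner: 132.2 × $800 = $105,760.00
Junior partner: 90.6 × $405 = $36,693.00
Senior associate: 92.6 × $325 = $30,095.00
Junior associate: 74.3 × $245 = $18,203.50
Paralegal: 84.0 × $110 = $9,240.00
Subtotal: $199,991.50
Less 14% discount: −$27,998.81
Total: $199,991.50 − $27,998.81 = $171,992.69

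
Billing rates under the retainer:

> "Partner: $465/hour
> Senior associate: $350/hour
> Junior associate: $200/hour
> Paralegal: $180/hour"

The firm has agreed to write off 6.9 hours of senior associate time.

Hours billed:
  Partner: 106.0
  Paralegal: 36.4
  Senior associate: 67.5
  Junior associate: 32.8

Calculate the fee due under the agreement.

Partner: 106.0 × $465 = $49,290.00
Senior associate: 67.5 × $350 = $23,625.00
Junior associate: 32.8 × $200 = $6,560.00
Paralegal: 36.4 × $180 = $6,552.00
Subtotal: $86,027.00
Write-off: 6.9 × $350 = $2,415.00
Total: $86,027.00 − $2,415.00 = $83,612.00

$83,612.00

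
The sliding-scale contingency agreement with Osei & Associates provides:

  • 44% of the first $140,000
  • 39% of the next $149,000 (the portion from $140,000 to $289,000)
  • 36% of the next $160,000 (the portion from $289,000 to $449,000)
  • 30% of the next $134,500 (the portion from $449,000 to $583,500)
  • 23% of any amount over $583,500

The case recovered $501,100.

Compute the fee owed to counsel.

First $140,000 at 44% = $61,600.00
Next $149,000 at 39% = $58,110.00
Next $160,000 at 36% = $57,600.00
Remaining $52,100 at 30% = $15,630.00
Fee: $61,600.00 + $58,110.00 + $57,600.00 + $15,630.00 = $192,940.00

$192,940.00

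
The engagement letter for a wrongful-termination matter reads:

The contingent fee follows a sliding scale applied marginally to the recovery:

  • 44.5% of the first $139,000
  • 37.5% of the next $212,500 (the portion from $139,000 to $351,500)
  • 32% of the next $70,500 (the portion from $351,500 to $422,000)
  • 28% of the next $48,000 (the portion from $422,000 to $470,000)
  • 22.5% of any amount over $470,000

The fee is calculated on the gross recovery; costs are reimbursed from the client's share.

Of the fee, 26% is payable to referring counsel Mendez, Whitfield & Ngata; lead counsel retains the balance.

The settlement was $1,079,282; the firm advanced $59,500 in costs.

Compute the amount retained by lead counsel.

$232,826.90

Fee base is the gross recovery, $1,079,282; costs are reimbursed separately.
First $139,000 at 44.5% = $61,855.00
Next $212,500 at 37.5% = $79,687.50
Next $70,500 at 32% = $22,560.00
Next $48,000 at 28% = $13,440.00
Remaining $609,282 at 22.5% = $137,088.45
Fee: $61,855.00 + $79,687.50 + $22,560.00 + $13,440.00 + $137,088.45 = $314,630.95
Referral share: 26% of $314,630.95 = $81,804.05; lead counsel retains $314,630.95 − $81,804.05 = $232,826.90.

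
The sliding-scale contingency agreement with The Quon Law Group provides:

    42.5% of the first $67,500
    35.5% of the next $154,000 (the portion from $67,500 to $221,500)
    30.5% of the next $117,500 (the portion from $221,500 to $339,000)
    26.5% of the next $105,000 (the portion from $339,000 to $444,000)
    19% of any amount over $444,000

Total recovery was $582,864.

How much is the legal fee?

First $67,500 at 42.5% = $28,687.50
Next $154,000 at 35.5% = $54,670.00
Next $117,500 at 30.5% = $35,837.50
Next $105,000 at 26.5% = $27,825.00
Remaining $138,864 at 19% = $26,384.16
Fee: $28,687.50 + $54,670.00 + $35,837.50 + $27,825.00 + $26,384.16 = $173,404.16

$173,404.16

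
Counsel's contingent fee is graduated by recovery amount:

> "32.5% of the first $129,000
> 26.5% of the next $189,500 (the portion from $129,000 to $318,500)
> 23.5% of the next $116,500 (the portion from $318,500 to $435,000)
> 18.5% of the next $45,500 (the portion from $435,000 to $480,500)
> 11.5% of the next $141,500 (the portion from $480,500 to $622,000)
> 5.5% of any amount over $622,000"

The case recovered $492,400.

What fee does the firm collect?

$129,306.00

First $129,000 at 32.5% = $41,925.00
Next $189,500 at 26.5% = $50,217.50
Next $116,500 at 23.5% = $27,377.50
Next $45,500 at 18.5% = $8,417.50
Remaining $11,900 at 11.5% = $1,368.50
Fee: $41,925.00 + $50,217.50 + $27,377.50 + $8,417.50 + $1,368.50 = $129,306.00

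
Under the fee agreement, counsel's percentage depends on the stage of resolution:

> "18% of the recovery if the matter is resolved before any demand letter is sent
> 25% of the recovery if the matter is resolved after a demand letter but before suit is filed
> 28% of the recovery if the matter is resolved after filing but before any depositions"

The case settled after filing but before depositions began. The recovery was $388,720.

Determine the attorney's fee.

The matter settled after filing but before depositions began, so the 28% rate applies.
$388,720 × 28% = $108,841.60

$108,841.60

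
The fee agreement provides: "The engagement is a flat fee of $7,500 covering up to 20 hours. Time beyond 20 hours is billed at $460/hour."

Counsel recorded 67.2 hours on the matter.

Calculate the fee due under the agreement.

Flat fee: $7,500.00
Excess hours: 67.2 − 20 = 47.2
Overrun: 47.2 × $460 = $21,712.00
Total: $7,500.00 + $21,712.00 = $29,212.00

$29,212.00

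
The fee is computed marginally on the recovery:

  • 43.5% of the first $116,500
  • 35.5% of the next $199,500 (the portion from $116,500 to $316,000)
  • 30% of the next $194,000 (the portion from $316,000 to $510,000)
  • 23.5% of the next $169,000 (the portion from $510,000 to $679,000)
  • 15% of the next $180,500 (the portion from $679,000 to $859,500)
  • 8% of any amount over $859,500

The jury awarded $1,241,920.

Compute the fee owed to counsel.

First $116,500 at 43.5% = $50,677.50
Next $199,500 at 35.5% = $70,822.50
Next $194,000 at 30% = $58,200.00
Next $169,000 at 23.5% = $39,715.00
Next $180,500 at 15% = $27,075.00
Remaining $382,420 at 8% = $30,593.60
Fee: $50,677.50 + $70,822.50 + $58,200.00 + $39,715.00 + $27,075.00 + $30,593.60 = $277,083.60

$277,083.60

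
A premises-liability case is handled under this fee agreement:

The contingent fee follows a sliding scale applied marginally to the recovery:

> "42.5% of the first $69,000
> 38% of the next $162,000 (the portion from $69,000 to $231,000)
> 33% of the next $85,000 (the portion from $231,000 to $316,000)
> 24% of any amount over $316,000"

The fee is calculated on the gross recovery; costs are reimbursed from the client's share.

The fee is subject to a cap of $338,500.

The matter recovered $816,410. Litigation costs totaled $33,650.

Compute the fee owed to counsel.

Fee base is the gross recovery, $816,410; costs are reimbursed separately.
First $69,000 at 42.5% = $29,325.00
Next $162,000 at 38% = $61,560.00
Next $85,000 at 33% = $28,050.00
Remaining $500,410 at 24% = $120,098.40
Fee: $29,325.00 + $61,560.00 + $28,050.00 + $120,098.40 = $239,033.40
$239,033.40 is under the $338,500 cap.

$239,033.40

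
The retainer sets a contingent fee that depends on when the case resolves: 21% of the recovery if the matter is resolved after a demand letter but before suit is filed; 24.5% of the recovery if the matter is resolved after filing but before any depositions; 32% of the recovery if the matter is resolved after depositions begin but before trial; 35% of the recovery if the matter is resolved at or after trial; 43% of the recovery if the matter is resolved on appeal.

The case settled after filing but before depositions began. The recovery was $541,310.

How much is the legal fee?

The matter settled after filing but before depositions began, so the 24.5% rate applies.
$541,310 × 24.5% = $132,620.95

$132,620.95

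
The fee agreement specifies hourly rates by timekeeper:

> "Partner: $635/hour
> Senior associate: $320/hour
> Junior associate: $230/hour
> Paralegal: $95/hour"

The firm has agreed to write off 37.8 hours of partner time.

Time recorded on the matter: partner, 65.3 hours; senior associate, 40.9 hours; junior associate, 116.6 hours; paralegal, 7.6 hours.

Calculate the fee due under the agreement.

$58,090.50

Partner: 65.3 × $635 = $41,465.50
Senior associate: 40.9 × $320 = $13,088.00
Junior associate: 116.6 × $230 = $26,818.00
Paralegal: 7.6 × $95 = $722.00
Subtotal: $82,093.50
Write-off: 37.8 × $635 = $24,003.00
Total: $82,093.50 − $24,003.00 = $58,090.50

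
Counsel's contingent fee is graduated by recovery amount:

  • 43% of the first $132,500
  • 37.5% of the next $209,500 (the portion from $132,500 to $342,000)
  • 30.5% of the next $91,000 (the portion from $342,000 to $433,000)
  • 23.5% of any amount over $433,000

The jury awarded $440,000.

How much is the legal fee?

First $132,500 at 43% = $56,975.00
Next $209,500 at 37.5% = $78,562.50
Next $91,000 at 30.5% = $27,755.00
Remaining $7,000 at 23.5% = $1,645.00
Fee: $56,975.00 + $78,562.50 + $27,755.00 + $1,645.00 = $164,937.50

$164,937.50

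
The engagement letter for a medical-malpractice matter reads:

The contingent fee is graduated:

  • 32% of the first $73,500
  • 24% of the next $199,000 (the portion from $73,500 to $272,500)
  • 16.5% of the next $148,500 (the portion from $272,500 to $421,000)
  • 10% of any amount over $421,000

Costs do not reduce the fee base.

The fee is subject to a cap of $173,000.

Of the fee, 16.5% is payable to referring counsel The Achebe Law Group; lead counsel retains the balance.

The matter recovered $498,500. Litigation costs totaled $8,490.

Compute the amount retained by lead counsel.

$86,449.64

Fee base is the gross recovery, $498,500; costs are reimbursed separately.
First $73,500 at 32% = $23,520.00
Next $199,000 at 24% = $47,760.00
Next $148,500 at 16.5% = $24,502.50
Remaining $77,500 at 10% = $7,750.00
Fee: $23,520.00 + $47,760.00 + $24,502.50 + $7,750.00 = $103,532.50
$103,532.50 is under the $173,000 cap.
Referral share: 16.5% of $103,532.50 = $17,082.86; lead counsel retains $103,532.50 − $17,082.86 = $86,449.64.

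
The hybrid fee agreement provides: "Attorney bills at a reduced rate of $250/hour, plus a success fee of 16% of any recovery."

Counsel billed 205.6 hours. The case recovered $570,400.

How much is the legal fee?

Hourly: 205.6 × $250 = $51,400.00
Success fee: 16% of $570,400 = $91,264.00
Total: $51,400.00 + $91,264.00 = $142,664.00

$142,664.00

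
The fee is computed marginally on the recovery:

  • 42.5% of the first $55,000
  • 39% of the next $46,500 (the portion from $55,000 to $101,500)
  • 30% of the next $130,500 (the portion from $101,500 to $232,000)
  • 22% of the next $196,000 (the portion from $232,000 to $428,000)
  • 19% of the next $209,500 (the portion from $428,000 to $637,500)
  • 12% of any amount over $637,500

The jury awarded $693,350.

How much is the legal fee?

First $55,000 at 42.5% = $23,375.00
Next $46,500 at 39% = $18,135.00
Next $130,500 at 30% = $39,150.00
Next $196,000 at 22% = $43,120.00
Next $209,500 at 19% = $39,805.00
Remaining $55,850 at 12% = $6,702.00
Fee: $23,375.00 + $18,135.00 + $39,150.00 + $43,120.00 + $39,805.00 + $6,702.00 = $170,287.00

$170,287.00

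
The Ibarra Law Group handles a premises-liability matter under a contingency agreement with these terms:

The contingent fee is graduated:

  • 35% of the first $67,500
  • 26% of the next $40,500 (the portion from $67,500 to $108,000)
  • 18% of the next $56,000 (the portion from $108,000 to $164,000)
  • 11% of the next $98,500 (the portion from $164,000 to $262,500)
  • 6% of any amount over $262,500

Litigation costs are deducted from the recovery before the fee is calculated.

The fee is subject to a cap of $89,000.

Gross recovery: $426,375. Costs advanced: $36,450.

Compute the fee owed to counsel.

Fee base (net of costs): $426,375 − $36,450 = $389,925
First $67,500 at 35% = $23,625.00
Next $40,500 at 26% = $10,530.00
Next $56,000 at 18% = $10,080.00
Next $98,500 at 11% = $10,835.00
Remaining $127,425 at 6% = $7,645.50
Fee: $23,625.00 + $10,530.00 + $10,080.00 + $10,835.00 + $7,645.50 = $62,715.50
$62,715.50 is under the $89,000 cap.

$62,715.50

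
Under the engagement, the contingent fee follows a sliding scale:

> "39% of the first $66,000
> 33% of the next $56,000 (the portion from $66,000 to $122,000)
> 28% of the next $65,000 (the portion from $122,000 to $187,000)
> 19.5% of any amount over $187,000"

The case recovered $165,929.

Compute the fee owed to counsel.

$56,520.12

First $66,000 at 39% = $25,740.00
Next $56,000 at 33% = $18,480.00
Remaining $43,929 at 28% = $12,300.12
Fee: $25,740.00 + $18,480.00 + $12,300.12 = $56,520.12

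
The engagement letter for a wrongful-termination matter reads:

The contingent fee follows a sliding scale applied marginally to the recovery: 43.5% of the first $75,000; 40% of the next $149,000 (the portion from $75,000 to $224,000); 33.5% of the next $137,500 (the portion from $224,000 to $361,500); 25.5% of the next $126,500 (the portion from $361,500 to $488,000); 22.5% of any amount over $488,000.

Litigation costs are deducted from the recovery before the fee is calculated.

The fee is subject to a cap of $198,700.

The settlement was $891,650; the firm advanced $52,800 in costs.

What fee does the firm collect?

Fee base (net of costs): $891,650 − $52,800 = $838,850
First $75,000 at 43.5% = $32,625.00
Next $149,000 at 40% = $59,600.00
Next $137,500 at 33.5% = $46,062.50
Next $126,500 at 25.5% = $32,257.50
Remaining $350,850 at 22.5% = $78,941.25
Fee: $32,625.00 + $59,600.00 + $46,062.50 + $32,257.50 + $78,941.25 = $249,486.25
$249,486.25 exceeds the $198,700 cap, so the fee is capped at $198,700.00.

$198,700.00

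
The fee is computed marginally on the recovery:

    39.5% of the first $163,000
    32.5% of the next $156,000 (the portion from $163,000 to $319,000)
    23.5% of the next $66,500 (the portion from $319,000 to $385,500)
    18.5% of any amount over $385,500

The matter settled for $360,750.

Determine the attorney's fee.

$124,896.25

First $163,000 at 39.5% = $64,385.00
Next $156,000 at 32.5% = $50,700.00
Remaining $41,750 at 23.5% = $9,811.25
Fee: $64,385.00 + $50,700.00 + $9,811.25 = $124,896.25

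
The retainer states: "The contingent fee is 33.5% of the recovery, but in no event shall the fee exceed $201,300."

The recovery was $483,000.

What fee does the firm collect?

33.5% of $483,000 = $161,805.00
That is under the $201,300 cap.

$161,805.00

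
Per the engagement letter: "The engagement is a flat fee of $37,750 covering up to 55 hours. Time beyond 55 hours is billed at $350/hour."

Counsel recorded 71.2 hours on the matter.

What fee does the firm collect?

$43,420.00

Flat fee: $37,750.00
Excess hours: 71.2 − 55 = 16.2
Overrun: 16.2 × $350 = $5,670.00
Total: $37,750.00 + $5,670.00 = $43,420.00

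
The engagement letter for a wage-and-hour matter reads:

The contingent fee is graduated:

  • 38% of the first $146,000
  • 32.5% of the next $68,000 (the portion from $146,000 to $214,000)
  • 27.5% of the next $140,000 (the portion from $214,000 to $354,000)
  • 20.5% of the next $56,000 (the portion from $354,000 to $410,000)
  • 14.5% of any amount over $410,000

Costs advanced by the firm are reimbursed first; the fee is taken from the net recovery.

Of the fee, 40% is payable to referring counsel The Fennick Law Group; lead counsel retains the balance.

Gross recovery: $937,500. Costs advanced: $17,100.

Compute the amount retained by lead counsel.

$120,940.80

Fee base (net of costs): $937,500 − $17,100 = $920,400
First $146,000 at 38% = $55,480.00
Next $68,000 at 32.5% = $22,100.00
Next $140,000 at 27.5% = $38,500.00
Next $56,000 at 20.5% = $11,480.00
Remaining $510,400 at 14.5% = $74,008.00
Fee: $55,480.00 + $22,100.00 + $38,500.00 + $11,480.00 + $74,008.00 = $201,568.00
Referral share: 40% of $201,568.00 = $80,627.20; lead counsel retains $201,568.00 − $80,627.20 = $120,940.80.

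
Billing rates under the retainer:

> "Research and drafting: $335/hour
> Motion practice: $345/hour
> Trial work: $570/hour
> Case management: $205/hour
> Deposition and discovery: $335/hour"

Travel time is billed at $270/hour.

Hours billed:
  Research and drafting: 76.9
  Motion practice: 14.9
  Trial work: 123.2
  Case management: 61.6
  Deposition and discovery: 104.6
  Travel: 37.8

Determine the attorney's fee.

Research and drafting: 76.9 × $335 = $25,761.50
Motion practice: 14.9 × $345 = $5,140.50
Trial work: 123.2 × $570 = $70,224.00
Case management: 61.6 × $205 = $12,628.00
Deposition and discovery: 104.6 × $335 = $35,041.00
Subtotal: $25,761.50 + $5,140.50 + $70,224.00 + $12,628.00 + $35,041.00 = $148,795.00
Travel: 37.8 × $270 = $10,206.00
Total: $148,795.00 + $10,206.00 = $159,001.00

$159,001.00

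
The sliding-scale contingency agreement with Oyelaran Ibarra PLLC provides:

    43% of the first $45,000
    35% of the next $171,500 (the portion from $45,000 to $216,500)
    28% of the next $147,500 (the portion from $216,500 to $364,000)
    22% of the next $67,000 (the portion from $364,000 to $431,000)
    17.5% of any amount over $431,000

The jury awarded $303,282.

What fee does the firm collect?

$103,673.96

First $45,000 at 43% = $19,350.00
Next $171,500 at 35% = $60,025.00
Remaining $86,782 at 28% = $24,298.96
Fee: $19,350.00 + $60,025.00 + $24,298.96 = $103,673.96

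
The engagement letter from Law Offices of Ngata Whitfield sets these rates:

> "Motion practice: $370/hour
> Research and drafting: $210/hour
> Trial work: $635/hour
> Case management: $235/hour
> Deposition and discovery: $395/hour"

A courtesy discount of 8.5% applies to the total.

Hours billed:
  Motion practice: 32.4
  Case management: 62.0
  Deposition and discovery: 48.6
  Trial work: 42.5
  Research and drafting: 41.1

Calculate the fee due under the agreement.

$74,456.75

Motion practice: 32.4 × $370 = $11,988.00
Research and drafting: 41.1 × $210 = $8,631.00
Trial work: 42.5 × $635 = $26,987.50
Case management: 62.0 × $235 = $14,570.00
Deposition and discovery: 48.6 × $395 = $19,197.00
Subtotal: $81,373.50
Less 8.5% discount: −$6,916.75
Total: $81,373.50 − $6,916.75 = $74,456.75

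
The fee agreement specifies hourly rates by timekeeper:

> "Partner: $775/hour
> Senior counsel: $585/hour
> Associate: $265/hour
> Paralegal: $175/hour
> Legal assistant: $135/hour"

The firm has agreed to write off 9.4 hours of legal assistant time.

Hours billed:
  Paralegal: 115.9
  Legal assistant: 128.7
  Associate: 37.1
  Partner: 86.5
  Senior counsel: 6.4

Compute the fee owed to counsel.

Partner: 86.5 × $775 = $67,037.50
Senior counsel: 6.4 × $585 = $3,744.00
Associate: 37.1 × $265 = $9,831.50
Paralegal: 115.9 × $175 = $20,282.50
Legal assistant: 128.7 × $135 = $17,374.50
Subtotal: $118,270.00
Write-off: 9.4 × $135 = $1,269.00
Total: $118,270.00 − $1,269.00 = $117,001.00

$117,001.00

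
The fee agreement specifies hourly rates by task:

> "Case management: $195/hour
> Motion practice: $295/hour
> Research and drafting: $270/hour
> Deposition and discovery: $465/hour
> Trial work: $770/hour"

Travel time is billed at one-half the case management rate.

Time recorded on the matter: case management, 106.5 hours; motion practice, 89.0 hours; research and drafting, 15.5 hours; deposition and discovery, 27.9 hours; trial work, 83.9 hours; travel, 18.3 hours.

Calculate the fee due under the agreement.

Case management: 106.5 × $195 = $20,767.50
Motion practice: 89.0 × $295 = $26,255.00
Research and drafting: 15.5 × $270 = $4,185.00
Deposition and discovery: 27.9 × $465 = $12,973.50
Trial work: 83.9 × $770 = $64,603.00
Subtotal: $20,767.50 + $26,255.00 + $4,185.00 + $12,973.50 + $64,603.00 = $128,784.00
Travel: 18.3 × ($195 ÷ 2) = 18.3 × $97.50 = $1,784.25
Total: $128,784.00 + $1,784.25 = $130,568.25

$130,568.25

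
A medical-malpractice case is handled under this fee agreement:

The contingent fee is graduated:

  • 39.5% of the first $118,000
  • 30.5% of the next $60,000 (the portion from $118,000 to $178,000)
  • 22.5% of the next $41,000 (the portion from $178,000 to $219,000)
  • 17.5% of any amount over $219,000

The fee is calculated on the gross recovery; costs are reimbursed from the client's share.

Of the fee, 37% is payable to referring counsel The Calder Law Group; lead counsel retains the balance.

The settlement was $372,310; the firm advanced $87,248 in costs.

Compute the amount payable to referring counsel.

$37,356.77

Fee base is the gross recovery, $372,310; costs are reimbursed separately.
First $118,000 at 39.5% = $46,610.00
Next $60,000 at 30.5% = $18,300.00
Next $41,000 at 22.5% = $9,225.00
Remaining $153,310 at 17.5% = $26,829.25
Fee: $46,610.00 + $18,300.00 + $9,225.00 + $26,829.25 = $100,964.25
Referral share: 37% of $100,964.25 = $37,356.77; lead counsel retains $100,964.25 − $37,356.77 = $63,607.48.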